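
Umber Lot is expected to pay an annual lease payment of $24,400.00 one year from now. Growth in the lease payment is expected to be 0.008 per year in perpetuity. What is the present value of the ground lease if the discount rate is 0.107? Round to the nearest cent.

$246464.65

Growing perpetuity: P = D₁ / (r − g) = $24,400.0000 / (0.107 − 0.008) = $246,464.65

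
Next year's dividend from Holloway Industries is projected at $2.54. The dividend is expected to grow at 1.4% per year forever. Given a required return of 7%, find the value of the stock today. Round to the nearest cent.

Growing perpetuity: P = D₁ / (r − g) = $2.5400 / (0.07 − 0.014) = $45.36

$45.36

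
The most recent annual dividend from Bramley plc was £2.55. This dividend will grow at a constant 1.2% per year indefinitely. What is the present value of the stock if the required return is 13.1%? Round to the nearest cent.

£21.69

D₁ = D₀ × (1 + g) = £2.55 × 1.012 = £2.5806
Growing perpetuity: P = D₁ / (r − g) = £2.5806 / (0.131 − 0.012) = £21.69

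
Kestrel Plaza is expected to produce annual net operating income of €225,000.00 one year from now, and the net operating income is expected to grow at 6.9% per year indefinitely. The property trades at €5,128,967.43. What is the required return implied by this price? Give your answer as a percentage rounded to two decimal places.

P = D₁/(r − g) ⇒ r = D₁/P + g = €225,000.0000/€5,128,967.43 + 0.069 = 0.043868 + 0.069 = 0.112868

11.29%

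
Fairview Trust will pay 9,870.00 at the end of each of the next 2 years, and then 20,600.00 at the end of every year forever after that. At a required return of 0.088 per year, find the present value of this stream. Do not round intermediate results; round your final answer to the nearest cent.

215164.32

PV of 2-year annuity: 9,870.00 × [1 − (1+0.088)^−2] / 0.088 = 17409.64263
Perpetuity value at year 2: 20,600.00 / 0.088 = 234090.90909
PV of perpetuity: 234090.90909 / (1+0.088)^2 = 197754.67423
Total PV = 17409.64263 + 197754.67423 = 215164.31685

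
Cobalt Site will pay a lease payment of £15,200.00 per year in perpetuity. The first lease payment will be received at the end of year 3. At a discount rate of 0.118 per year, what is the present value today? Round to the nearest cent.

Value at end of year 2: C / r = £15,200.00 / 0.118 = £128,813.5593
Discount to today: PV = £128,813.5593 / (1 + 0.118)^2 = £128,813.5593 / 1.249924 = £103,057.11

£103057.11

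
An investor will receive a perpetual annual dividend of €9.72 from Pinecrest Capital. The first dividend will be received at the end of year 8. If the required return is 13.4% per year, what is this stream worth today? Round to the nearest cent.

€30.08

Value at end of year 7: C / r = €9.72 / 0.134 = €72.5373
Discount to today: PV = €72.5373 / (1 + 0.134)^7 = €72.5373 / 2.411523 = €30.08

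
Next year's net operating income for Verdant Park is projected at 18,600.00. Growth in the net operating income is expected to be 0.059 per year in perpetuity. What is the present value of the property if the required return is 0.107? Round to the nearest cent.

Growing perpetuity: P = D₁ / (r − g) = 18,600.0000 / (0.107 − 0.059) = 387,500.00

387500.00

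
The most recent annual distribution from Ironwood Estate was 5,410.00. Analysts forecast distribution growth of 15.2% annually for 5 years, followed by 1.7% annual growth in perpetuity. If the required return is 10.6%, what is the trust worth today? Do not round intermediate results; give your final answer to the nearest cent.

D_1 = 6232.32000
D_2 = 7179.63264
D_3 = 8270.93680
D_4 = 9528.11920
D_5 = 10976.39331
Terminal value at year 5: TV = D_5×(1+g_2)/(r−g_2) = 11162.99200/0.089 = 125426.87639
P_0 = D_1/(1+r)^1 + D_2/(1+r)^2 + D_3/(1+r)^3 + D_4/(1+r)^4 + D_5/(1+r)^5 + TV/(1+r)^5
    = 5635.00904 + 5869.37651 + 6113.49162 + 6367.75981 + 6632.60335 + 75790.53487 = 106408.77520

106408.78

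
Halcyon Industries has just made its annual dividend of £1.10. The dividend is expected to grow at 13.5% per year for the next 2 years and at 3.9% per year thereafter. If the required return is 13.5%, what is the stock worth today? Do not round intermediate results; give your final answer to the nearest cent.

£14.11

D_1 = 1.24850
D_2 = 1.41705
Terminal value at year 2: TV = D_2×(1+g_2)/(r−g_2) = 1.47231/0.096 = 15.33659
P_0 = D_1/(1+r)^1 + D_2/(1+r)^2 + TV/(1+r)^2
    = 1.10000 + 1.10000 + 11.90521 = 14.10521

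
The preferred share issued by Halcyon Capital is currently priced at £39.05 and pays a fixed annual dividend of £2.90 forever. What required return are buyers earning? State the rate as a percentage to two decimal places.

7.43%

P = C/r ⇒ r = C/P = £2.90/£39.05 = 0.074264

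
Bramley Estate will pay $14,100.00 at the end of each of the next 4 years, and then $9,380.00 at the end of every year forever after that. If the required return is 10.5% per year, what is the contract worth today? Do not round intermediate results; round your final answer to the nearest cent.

$104134.58

PV of 4-year annuity: $14,100.00 × [1 − (1+0.105)^−4] / 0.105 = 44215.60255
Perpetuity value at year 4: $9,380.00 / 0.105 = 89333.33333
PV of perpetuity: 89333.33333 / (1+0.105)^4 = 59918.98213
Total PV = 44215.60255 + 59918.98213 = 104134.58468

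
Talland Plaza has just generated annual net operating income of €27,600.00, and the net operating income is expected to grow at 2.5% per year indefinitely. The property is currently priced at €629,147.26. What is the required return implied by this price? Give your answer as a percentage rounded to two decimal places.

D₁ = €27,600.00 × 1.025 = €28,290.0000
P = D₁/(r − g) ⇒ r = D₁/P + g = €28,290.0000/€629,147.26 + 0.025 = 0.044966 + 0.025 = 0.069966

7.00%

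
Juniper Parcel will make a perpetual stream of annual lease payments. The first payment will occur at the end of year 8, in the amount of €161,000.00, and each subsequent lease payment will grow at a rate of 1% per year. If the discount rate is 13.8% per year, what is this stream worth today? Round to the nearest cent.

€508885.49

Value at end of year 7: C₁ / (r − g) = €161,000.00 / (0.138 − 0.01) = €1,257,812.5000
Discount to today: PV = €1,257,812.5000 / (1 + 0.138)^7 = €1,257,812.5000 / 2.471700 = €508,885.49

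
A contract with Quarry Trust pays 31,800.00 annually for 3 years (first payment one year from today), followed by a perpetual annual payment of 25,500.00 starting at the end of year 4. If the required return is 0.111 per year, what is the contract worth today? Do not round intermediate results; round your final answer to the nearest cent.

245098.40

PV of 3-year annuity: 31,800.00 × [1 − (1+0.111)^−3] / 0.111 = 77575.17071
Perpetuity value at year 3: 25,500.00 / 0.111 = 229729.72973
PV of perpetuity: 229729.72973 / (1+0.111)^3 = 167523.22491
Total PV = 77575.17071 + 167523.22491 = 245098.39563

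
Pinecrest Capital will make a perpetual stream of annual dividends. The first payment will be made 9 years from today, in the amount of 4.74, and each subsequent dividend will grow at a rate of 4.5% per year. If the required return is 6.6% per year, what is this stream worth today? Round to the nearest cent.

Value at end of year 8: C₁ / (r − g) = 4.74 / (0.066 − 0.045) = 225.7143
Discount to today: PV = 225.7143 / (1 + 0.066)^8 = 225.7143 / 1.667468 = 135.36

135.36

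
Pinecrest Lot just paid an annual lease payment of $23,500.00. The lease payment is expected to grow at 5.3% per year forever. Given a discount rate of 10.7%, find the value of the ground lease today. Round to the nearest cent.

$458250.00

D₁ = D₀ × (1 + g) = $23,500.00 × 1.053 = $24,745.5000
Growing perpetuity: P = D₁ / (r − g) = $24,745.5000 / (0.107 − 0.053) = $458,250.00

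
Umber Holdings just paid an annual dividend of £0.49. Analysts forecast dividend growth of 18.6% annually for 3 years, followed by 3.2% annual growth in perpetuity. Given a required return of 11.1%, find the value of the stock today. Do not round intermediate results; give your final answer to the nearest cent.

D_1 = 0.58114
D_2 = 0.68923
D_3 = 0.81743
Terminal value at year 3: TV = D_3×(1+g_2)/(r−g_2) = 0.84359/0.079 = 10.67832
P_0 = D_1/(1+r)^1 + D_2/(1+r)^2 + D_3/(1+r)^3 + TV/(1+r)^3
    = 0.52308 + 0.55839 + 0.59608 + 7.78683 = 9.46438

£9.46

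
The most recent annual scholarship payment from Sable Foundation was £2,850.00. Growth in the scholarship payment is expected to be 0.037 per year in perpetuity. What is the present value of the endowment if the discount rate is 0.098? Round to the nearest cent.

D₁ = D₀ × (1 + g) = £2,850.00 × 1.037 = £2,955.4500
Growing perpetuity: P = D₁ / (r − g) = £2,955.4500 / (0.098 − 0.037) = £48,450.00

£48450.00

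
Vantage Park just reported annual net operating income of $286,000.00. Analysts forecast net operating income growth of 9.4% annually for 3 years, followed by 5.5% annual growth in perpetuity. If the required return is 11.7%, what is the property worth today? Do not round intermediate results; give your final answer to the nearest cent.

$5395285.77

D_1 = 312884.00000
D_2 = 342295.09600
D_3 = 374470.83502
Terminal value at year 3: TV = D_3×(1+g_2)/(r−g_2) = 395066.73095/0.062 = 6372044.04759
P_0 = D_1/(1+r)^1 + D_2/(1+r)^2 + D_3/(1+r)^3 + TV/(1+r)^3
    = 280111.01164 + 274343.28266 + 268694.31623 + 4572137.15524 = 5395285.76577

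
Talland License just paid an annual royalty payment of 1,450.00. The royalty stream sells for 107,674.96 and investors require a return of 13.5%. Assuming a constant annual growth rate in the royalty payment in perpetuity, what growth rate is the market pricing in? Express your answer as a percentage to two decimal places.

11.99%

P = D₀(1+g)/(r−g) ⇒ P(r−g) = D₀(1+g) ⇒ g(P+D₀) = P·r − D₀
g = (P·r − D₀)/(P + D₀) = (107,674.96×0.135 − 1,450.00) / (107,674.96 + 1,450.00) = 0.119919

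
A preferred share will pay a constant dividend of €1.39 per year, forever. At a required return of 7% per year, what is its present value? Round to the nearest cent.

Level perpetuity: PV = C / r = €1.39 / 0.07 = €19.86

€19.86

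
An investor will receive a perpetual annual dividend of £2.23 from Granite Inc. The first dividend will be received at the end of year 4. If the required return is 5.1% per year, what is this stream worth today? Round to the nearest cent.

Value at end of year 3: C / r = £2.23 / 0.051 = £43.7255
Discount to today: PV = £43.7255 / (1 + 0.051)^3 = £43.7255 / 1.160936 = £37.66

£37.66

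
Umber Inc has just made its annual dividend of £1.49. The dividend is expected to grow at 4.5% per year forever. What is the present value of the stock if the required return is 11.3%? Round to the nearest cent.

D₁ = D₀ × (1 + g) = £1.49 × 1.045 = £1.5571
Growing perpetuity: P = D₁ / (r − g) = £1.5571 / (0.113 − 0.045) = £22.90

£22.90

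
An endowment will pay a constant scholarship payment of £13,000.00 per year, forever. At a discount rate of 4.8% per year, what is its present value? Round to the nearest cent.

£270833.33

Level perpetuity: PV = C / r = £13,000.00 / 0.048 = £270,833.33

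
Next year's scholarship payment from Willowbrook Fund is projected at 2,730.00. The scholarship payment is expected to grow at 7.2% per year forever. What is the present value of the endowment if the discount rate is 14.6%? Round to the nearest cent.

36891.89

Growing perpetuity: P = D₁ / (r − g) = 2,730.0000 / (0.146 − 0.072) = 36,891.89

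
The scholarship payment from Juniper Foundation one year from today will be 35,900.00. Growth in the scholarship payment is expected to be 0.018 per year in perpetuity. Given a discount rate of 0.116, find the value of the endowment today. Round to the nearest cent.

366326.53

Growing perpetuity: P = D₁ / (r − g) = 35,900.0000 / (0.116 − 0.018) = 366,326.53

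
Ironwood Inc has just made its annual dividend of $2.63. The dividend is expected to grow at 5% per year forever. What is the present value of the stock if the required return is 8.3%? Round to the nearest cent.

D₁ = D₀ × (1 + g) = $2.63 × 1.05 = $2.7615
Growing perpetuity: P = D₁ / (r − g) = $2.7615 / (0.083 − 0.05) = $83.68

$83.68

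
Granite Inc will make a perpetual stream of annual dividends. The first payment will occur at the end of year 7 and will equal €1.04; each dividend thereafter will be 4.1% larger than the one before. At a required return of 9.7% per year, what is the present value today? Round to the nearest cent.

€10.66

Value at end of year 6: C₁ / (r − g) = €1.04 / (0.097 − 0.041) = €18.5714
Discount to today: PV = €18.5714 / (1 + 0.097)^6 = €18.5714 / 1.742769 = €10.66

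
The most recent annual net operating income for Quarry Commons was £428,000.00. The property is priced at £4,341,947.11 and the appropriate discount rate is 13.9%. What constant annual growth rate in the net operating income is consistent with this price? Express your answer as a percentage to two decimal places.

3.68%

P = D₀(1+g)/(r−g) ⇒ P(r−g) = D₀(1+g) ⇒ g(P+D₀) = P·r − D₀
g = (P·r − D₀)/(P + D₀) = (£4,341,947.11×0.139 − £428,000.00) / (£4,341,947.11 + £428,000.00) = 0.036799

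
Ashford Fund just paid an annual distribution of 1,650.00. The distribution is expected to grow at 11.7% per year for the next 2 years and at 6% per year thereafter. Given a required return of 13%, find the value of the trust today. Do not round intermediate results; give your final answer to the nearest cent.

D_1 = 1843.05000
D_2 = 2058.68685
Terminal value at year 2: TV = D_2×(1+g_2)/(r−g_2) = 2182.20806/0.07 = 31174.40087
P_0 = D_1/(1+r)^1 + D_2/(1+r)^2 + TV/(1+r)^2
    = 1631.01770 + 1612.25378 + 24414.12865 = 27657.40013

27657.40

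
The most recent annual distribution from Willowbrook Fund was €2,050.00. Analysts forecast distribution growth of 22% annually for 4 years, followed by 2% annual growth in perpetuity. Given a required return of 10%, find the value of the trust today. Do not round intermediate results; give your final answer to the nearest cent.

D_1 = 2501.00000
D_2 = 3051.22000
D_3 = 3722.48840
D_4 = 4541.43585
Terminal value at year 4: TV = D_4×(1+g_2)/(r−g_2) = 4632.26456/0.08 = 57903.30706
P_0 = D_1/(1+r)^1 + D_2/(1+r)^2 + D_3/(1+r)^3 + D_4/(1+r)^4 + TV/(1+r)^4
    = 2273.63636 + 2521.66942 + 2796.76063 + 3101.86179 + 39548.73783 = 50242.66604

€50242.67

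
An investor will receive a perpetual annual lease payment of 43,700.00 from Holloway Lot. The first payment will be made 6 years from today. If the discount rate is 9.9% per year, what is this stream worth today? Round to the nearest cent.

275332.69

Value at end of year 5: C / r = 43,700.00 / 0.099 = 441,414.1414
Discount to today: PV = 441,414.1414 / (1 + 0.099)^5 = 441,414.1414 / 1.603203 = 275,332.69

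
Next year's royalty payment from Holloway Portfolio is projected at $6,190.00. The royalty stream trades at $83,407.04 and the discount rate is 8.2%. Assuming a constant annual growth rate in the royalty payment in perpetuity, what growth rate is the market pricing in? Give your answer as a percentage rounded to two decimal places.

P = D₁/(r−g) ⇒ g = r − D₁/P = 0.082 − $6,190.00/$83,407.04 = 0.007786

0.78%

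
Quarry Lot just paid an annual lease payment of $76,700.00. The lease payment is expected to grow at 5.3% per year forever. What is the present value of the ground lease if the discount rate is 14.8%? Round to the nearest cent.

$850158.95

D₁ = D₀ × (1 + g) = $76,700.00 × 1.053 = $80,765.1000
Growing perpetuity: P = D₁ / (r − g) = $80,765.1000 / (0.148 − 0.053) = $850,158.95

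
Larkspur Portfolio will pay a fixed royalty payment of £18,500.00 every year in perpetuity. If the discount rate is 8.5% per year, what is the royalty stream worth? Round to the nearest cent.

Level perpetuity: PV = C / r = £18,500.00 / 0.085 = £217,647.06

£217647.06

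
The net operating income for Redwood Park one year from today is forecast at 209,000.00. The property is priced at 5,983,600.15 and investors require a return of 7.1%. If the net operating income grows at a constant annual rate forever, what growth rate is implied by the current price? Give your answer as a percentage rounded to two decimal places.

3.61%

P = D₁/(r−g) ⇒ g = r − D₁/P = 0.071 − 209,000.00/5,983,600.15 = 0.036071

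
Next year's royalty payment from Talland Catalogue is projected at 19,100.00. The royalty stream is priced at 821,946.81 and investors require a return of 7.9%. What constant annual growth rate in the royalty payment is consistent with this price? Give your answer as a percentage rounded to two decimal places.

5.58%

P = D₁/(r−g) ⇒ g = r − D₁/P = 0.079 − 19,100.00/821,946.81 = 0.055762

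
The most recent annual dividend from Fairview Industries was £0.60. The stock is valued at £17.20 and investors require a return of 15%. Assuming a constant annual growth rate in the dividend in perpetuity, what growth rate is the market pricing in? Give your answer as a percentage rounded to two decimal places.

11.12%

P = D₀(1+g)/(r−g) ⇒ P(r−g) = D₀(1+g) ⇒ g(P+D₀) = P·r − D₀
g = (P·r − D₀)/(P + D₀) = (£17.20×0.15 − £0.60) / (£17.20 + £0.60) = 0.111236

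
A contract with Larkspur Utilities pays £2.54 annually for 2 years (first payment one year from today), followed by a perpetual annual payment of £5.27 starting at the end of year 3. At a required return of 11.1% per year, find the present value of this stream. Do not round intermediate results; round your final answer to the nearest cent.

PV of 2-year annuity: £2.54 × [1 − (1+0.111)^−2] / 0.111 = 4.34404
Perpetuity value at year 2: £5.27 / 0.111 = 47.47748
PV of perpetuity: 47.47748 / (1+0.111)^2 = 38.46445
Total PV = 4.34404 + 38.46445 = 42.80849

£42.81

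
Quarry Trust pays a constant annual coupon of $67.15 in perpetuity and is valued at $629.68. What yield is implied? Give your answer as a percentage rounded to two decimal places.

P = C/r ⇒ r = C/P = $67.15/$629.68 = 0.106641

10.66%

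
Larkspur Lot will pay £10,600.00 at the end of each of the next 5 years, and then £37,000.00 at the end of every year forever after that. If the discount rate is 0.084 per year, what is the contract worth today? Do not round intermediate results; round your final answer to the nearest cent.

PV of 5-year annuity: £10,600.00 × [1 − (1+0.084)^−5] / 0.084 = 41880.26674
Perpetuity value at year 5: £37,000.00 / 0.084 = 440476.19048
PV of perpetuity: 440476.19048 / (1+0.084)^5 = 294290.35373
Total PV = 41880.26674 + 294290.35373 = 336170.62047

£336170.62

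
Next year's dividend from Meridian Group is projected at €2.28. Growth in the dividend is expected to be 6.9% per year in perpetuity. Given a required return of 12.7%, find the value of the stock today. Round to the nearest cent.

€39.31

Growing perpetuity: P = D₁ / (r − g) = €2.2800 / (0.127 − 0.069) = €39.31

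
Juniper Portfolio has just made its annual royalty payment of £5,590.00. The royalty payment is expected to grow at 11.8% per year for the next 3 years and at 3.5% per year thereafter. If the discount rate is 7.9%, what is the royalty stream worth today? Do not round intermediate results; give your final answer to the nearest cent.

D_1 = 6249.62000
D_2 = 6987.07516
D_3 = 7811.55003
Terminal value at year 3: TV = D_3×(1+g_2)/(r−g_2) = 8084.95428/0.044 = 183748.96091
P_0 = D_1/(1+r)^1 + D_2/(1+r)^2 + D_3/(1+r)^3 + TV/(1+r)^3
    = 5792.04819 + 6001.39933 + 6218.31738 + 146271.78383 = 164283.54874

£164283.55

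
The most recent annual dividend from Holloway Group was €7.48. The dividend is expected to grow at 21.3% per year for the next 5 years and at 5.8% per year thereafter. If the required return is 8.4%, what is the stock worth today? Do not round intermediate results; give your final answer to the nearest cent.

€587.11

D_1 = 9.07324
D_2 = 11.00584
D_3 = 13.35008
D_4 = 16.19365
D_5 = 19.64290
Terminal value at year 5: TV = D_5×(1+g_2)/(r−g_2) = 20.78219/0.026 = 799.31492
P_0 = D_1/(1+r)^1 + D_2/(1+r)^2 + D_3/(1+r)^3 + D_4/(1+r)^4 + D_5/(1+r)^5 + TV/(1+r)^5
    = 8.37015 + 9.36623 + 10.48084 + 11.72810 + 13.12379 + 534.03720 = 587.10630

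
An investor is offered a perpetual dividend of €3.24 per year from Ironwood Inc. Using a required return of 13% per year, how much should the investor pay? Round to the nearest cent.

€24.92

Level perpetuity: PV = C / r = €3.24 / 0.13 = €24.92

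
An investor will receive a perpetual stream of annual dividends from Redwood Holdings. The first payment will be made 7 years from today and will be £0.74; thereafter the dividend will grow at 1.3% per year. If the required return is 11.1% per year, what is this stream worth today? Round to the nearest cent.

£4.02

Value at end of year 6: C₁ / (r − g) = £0.74 / (0.111 − 0.013) = £7.5510
Discount to today: PV = £7.5510 / (1 + 0.111)^6 = £7.5510 / 1.880548 = £4.02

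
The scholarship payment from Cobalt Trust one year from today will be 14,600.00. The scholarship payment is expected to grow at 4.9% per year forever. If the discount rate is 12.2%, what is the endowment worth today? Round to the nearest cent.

Growing perpetuity: P = D₁ / (r − g) = 14,600.0000 / (0.122 − 0.049) = 200,000.00

200000.00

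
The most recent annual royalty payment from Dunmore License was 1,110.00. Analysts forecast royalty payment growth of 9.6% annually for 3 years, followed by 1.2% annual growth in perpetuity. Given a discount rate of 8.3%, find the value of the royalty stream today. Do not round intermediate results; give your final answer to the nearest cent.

D_1 = 1216.56000
D_2 = 1333.34976
D_3 = 1461.35134
Terminal value at year 3: TV = D_3×(1+g_2)/(r−g_2) = 1478.88755/0.071 = 20829.40215
P_0 = D_1/(1+r)^1 + D_2/(1+r)^2 + D_3/(1+r)^3 + TV/(1+r)^3
    = 1123.32410 + 1136.80814 + 1150.45403 + 16398.02088 = 19808.60715

19808.61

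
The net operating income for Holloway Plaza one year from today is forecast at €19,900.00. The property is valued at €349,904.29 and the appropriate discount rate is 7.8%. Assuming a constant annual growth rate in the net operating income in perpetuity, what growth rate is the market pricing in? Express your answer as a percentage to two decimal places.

2.11%

P = D₁/(r−g) ⇒ g = r − D₁/P = 0.078 − €19,900.00/€349,904.29 = 0.021127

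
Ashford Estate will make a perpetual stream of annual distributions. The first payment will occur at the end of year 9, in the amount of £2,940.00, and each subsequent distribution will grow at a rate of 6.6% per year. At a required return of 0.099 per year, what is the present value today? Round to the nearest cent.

Value at end of year 8: C₁ / (r − g) = £2,940.00 / (0.099 − 0.066) = £89,090.9091
Discount to today: PV = £89,090.9091 / (1 + 0.099)^8 = £89,090.9091 / 2.128049 = £41,865.07

£41865.07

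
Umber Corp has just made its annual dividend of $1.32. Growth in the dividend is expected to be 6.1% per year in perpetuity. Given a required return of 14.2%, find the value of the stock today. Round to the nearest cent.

$17.29

D₁ = D₀ × (1 + g) = $1.32 × 1.061 = $1.4005
Growing perpetuity: P = D₁ / (r − g) = $1.4005 / (0.142 − 0.061) = $17.29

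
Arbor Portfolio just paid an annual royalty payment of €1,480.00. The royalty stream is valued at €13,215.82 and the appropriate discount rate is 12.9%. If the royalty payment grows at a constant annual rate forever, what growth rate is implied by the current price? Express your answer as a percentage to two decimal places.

1.53%

P = D₀(1+g)/(r−g) ⇒ P(r−g) = D₀(1+g) ⇒ g(P+D₀) = P·r − D₀
g = (P·r − D₀)/(P + D₀) = (€13,215.82×0.129 − €1,480.00) / (€13,215.82 + €1,480.00) = 0.015300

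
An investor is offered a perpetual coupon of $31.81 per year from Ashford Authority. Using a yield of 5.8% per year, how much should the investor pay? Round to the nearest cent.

Level perpetuity: PV = C / r = $31.81 / 0.058 = $548.45

$548.45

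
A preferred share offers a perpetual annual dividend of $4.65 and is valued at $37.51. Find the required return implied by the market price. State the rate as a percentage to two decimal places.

P = C/r ⇒ r = C/P = $4.65/$37.51 = 0.123967

12.40%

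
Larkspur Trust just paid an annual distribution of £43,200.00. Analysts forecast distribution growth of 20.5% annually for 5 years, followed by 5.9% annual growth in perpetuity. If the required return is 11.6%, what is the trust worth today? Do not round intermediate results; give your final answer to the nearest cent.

£1451440.67

D_1 = 52056.00000
D_2 = 62727.48000
D_3 = 75586.61340
D_4 = 91081.86915
D_5 = 109753.65232
Terminal value at year 5: TV = D_5×(1+g_2)/(r−g_2) = 116229.11781/0.057 = 2039107.32998
P_0 = D_1/(1+r)^1 + D_2/(1+r)^2 + D_3/(1+r)^3 + D_4/(1+r)^4 + D_5/(1+r)^5 + TV/(1+r)^5
    = 46645.16129 + 50365.07111 + 54381.64040 + 58718.52749 + 63401.27744 + 1177928.99669 = 1451440.67441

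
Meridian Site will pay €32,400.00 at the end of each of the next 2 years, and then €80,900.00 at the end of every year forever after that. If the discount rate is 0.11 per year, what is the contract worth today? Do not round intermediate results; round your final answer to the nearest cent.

€652397.16

PV of 2-year annuity: €32,400.00 × [1 − (1+0.11)^−2] / 0.11 = 55485.75603
Perpetuity value at year 2: €80,900.00 / 0.11 = 735454.54545
PV of perpetuity: 735454.54545 / (1+0.11)^2 = 596911.40772
Total PV = 55485.75603 + 596911.40772 = 652397.16375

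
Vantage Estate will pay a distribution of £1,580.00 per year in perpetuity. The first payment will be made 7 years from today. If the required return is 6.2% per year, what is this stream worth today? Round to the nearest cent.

Value at end of year 6: C / r = £1,580.00 / 0.062 = £25,483.8710
Discount to today: PV = £25,483.8710 / (1 + 0.062)^6 = £25,483.8710 / 1.434654 = £17,763.08

£17763.08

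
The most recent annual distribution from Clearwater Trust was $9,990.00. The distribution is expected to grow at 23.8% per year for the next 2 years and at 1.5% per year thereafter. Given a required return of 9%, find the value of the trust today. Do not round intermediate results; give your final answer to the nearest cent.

$198638.35

D_1 = 12367.62000
D_2 = 15311.11356
Terminal value at year 2: TV = D_2×(1+g_2)/(r−g_2) = 15540.78026/0.075 = 207210.40351
P_0 = D_1/(1+r)^1 + D_2/(1+r)^2 + TV/(1+r)^2
    = 11346.44037 + 12887.05796 + 174404.85103 = 198638.34936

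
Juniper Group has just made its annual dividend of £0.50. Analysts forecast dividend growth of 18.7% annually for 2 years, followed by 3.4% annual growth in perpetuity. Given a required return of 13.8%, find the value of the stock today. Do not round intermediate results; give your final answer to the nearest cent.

D_1 = 0.59350
D_2 = 0.70448
Terminal value at year 2: TV = D_2×(1+g_2)/(r−g_2) = 0.72844/0.104 = 7.00420
P_0 = D_1/(1+r)^1 + D_2/(1+r)^2 + TV/(1+r)^2
    = 0.52153 + 0.54398 + 5.40847 = 6.47398

£6.47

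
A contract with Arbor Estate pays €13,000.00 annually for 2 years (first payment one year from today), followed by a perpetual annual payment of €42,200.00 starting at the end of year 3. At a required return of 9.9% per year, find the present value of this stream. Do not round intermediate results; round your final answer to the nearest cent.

PV of 2-year annuity: €13,000.00 × [1 − (1+0.099)^−2] / 0.099 = 22592.29790
Perpetuity value at year 2: €42,200.00 / 0.099 = 426262.62626
PV of perpetuity: 426262.62626 / (1+0.099)^2 = 352924.55153
Total PV = 22592.29790 + 352924.55153 = 375516.84943

€375516.85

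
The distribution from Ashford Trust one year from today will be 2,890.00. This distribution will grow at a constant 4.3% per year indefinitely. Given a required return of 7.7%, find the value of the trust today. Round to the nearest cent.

Growing perpetuity: P = D₁ / (r − g) = 2,890.0000 / (0.077 − 0.043) = 85,000.00

85000.00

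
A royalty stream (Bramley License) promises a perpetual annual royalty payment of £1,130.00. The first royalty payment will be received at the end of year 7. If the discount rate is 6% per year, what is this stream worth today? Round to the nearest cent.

Value at end of year 6: C / r = £1,130.00 / 0.06 = £18,833.3333
Discount to today: PV = £18,833.3333 / (1 + 0.06)^6 = £18,833.3333 / 1.418519 = £13,276.76

£13276.76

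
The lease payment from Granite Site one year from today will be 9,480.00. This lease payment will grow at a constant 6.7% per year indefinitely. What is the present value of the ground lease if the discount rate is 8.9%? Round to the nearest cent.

Growing perpetuity: P = D₁ / (r − g) = 9,480.0000 / (0.089 − 0.067) = 430,909.09

430909.09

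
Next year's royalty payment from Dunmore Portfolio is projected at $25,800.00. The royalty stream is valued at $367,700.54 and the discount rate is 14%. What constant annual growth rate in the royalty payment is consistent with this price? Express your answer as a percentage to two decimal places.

P = D₁/(r−g) ⇒ g = r − D₁/P = 0.14 − $25,800.00/$367,700.54 = 0.069834

6.98%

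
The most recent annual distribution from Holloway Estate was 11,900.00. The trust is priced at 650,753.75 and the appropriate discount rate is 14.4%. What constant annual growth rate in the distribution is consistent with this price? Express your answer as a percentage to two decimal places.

P = D₀(1+g)/(r−g) ⇒ P(r−g) = D₀(1+g) ⇒ g(P+D₀) = P·r − D₀
g = (P·r − D₀)/(P + D₀) = (650,753.75×0.144 − 11,900.00) / (650,753.75 + 11,900.00) = 0.123456

12.35%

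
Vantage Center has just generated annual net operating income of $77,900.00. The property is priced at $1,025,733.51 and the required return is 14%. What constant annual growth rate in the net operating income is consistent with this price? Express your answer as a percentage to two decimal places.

5.95%

P = D₀(1+g)/(r−g) ⇒ P(r−g) = D₀(1+g) ⇒ g(P+D₀) = P·r − D₀
g = (P·r − D₀)/(P + D₀) = ($1,025,733.51×0.14 − $77,900.00) / ($1,025,733.51 + $77,900.00) = 0.059533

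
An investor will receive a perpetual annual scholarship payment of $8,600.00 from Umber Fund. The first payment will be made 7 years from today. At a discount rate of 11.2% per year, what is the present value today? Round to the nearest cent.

$40611.75

Value at end of year 6: C / r = $8,600.00 / 0.112 = $76,785.7143
Discount to today: PV = $76,785.7143 / (1 + 0.112)^6 = $76,785.7143 / 1.890727 = $40,611.75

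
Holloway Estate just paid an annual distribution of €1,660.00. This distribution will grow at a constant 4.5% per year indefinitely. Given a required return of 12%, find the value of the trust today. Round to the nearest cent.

D₁ = D₀ × (1 + g) = €1,660.00 × 1.045 = €1,734.7000
Growing perpetuity: P = D₁ / (r − g) = €1,734.7000 / (0.12 − 0.045) = €23,129.33

€23129.33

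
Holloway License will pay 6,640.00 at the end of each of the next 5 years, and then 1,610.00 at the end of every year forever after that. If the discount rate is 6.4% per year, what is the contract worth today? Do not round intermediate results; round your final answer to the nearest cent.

46115.85

PV of 5-year annuity: 6,640.00 × [1 − (1+0.064)^−5] / 0.064 = 27668.34248
Perpetuity value at year 5: 1,610.00 / 0.064 = 25156.25000
PV of perpetuity: 25156.25000 / (1+0.064)^5 = 18447.51033
Total PV = 27668.34248 + 18447.51033 = 46115.85281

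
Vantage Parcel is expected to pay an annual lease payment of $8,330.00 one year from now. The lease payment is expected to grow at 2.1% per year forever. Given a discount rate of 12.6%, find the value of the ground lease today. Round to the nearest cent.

$79333.33

Growing perpetuity: P = D₁ / (r − g) = $8,330.0000 / (0.126 − 0.021) = $79,333.33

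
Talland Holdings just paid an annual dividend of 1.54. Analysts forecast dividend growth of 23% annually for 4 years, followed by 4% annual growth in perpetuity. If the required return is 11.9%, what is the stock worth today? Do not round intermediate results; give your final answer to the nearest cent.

D_1 = 1.89420
D_2 = 2.32987
D_3 = 2.86574
D_4 = 3.52485
Terminal value at year 4: TV = D_4×(1+g_2)/(r−g_2) = 3.66585/0.079 = 46.40314
P_0 = D_1/(1+r)^1 + D_2/(1+r)^2 + D_3/(1+r)^3 + D_4/(1+r)^4 + TV/(1+r)^4
    = 1.69276 + 1.86068 + 2.04525 + 2.24813 + 29.59559 = 37.44241

37.44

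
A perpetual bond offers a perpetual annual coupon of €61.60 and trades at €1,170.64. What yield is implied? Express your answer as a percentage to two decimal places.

5.26%

P = C/r ⇒ r = C/P = €61.60/€1,170.64 = 0.052621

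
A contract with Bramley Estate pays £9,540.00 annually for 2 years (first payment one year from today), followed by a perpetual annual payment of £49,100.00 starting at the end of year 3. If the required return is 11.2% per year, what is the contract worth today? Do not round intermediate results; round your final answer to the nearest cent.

PV of 2-year annuity: £9,540.00 × [1 − (1+0.112)^−2] / 0.112 = 16294.18767
Perpetuity value at year 2: £49,100.00 / 0.112 = 438392.85714
PV of perpetuity: 438392.85714 / (1+0.112)^2 = 354530.73820
Total PV = 16294.18767 + 354530.73820 = 370824.92588

£370824.93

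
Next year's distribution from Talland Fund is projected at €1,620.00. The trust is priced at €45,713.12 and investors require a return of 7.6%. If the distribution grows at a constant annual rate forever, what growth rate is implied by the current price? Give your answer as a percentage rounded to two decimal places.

P = D₁/(r−g) ⇒ g = r − D₁/P = 0.076 − €1,620.00/€45,713.12 = 0.040562

4.06%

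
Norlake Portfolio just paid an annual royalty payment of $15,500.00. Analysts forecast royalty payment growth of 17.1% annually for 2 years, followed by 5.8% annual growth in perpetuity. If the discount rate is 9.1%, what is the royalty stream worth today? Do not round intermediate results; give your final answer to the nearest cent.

$606982.81

D_1 = 18150.50000
D_2 = 21254.23550
Terminal value at year 2: TV = D_2×(1+g_2)/(r−g_2) = 22486.98116/0.033 = 681423.67148
P_0 = D_1/(1+r)^1 + D_2/(1+r)^2 + TV/(1+r)^2
    = 16636.57195 + 17856.48557 + 572489.74947 = 606982.80699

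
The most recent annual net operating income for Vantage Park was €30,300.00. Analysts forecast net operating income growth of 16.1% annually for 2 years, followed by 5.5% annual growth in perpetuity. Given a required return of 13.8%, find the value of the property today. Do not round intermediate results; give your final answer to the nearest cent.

D_1 = 35178.30000
D_2 = 40842.00630
Terminal value at year 2: TV = D_2×(1+g_2)/(r−g_2) = 43088.31665/0.083 = 519136.34514
P_0 = D_1/(1+r)^1 + D_2/(1+r)^2 + TV/(1+r)^2
    = 30912.39016 + 31537.15727 + 400863.86651 = 463313.41394

€463313.41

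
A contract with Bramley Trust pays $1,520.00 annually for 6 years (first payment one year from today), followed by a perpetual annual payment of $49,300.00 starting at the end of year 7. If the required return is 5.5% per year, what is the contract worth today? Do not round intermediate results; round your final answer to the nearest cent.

PV of 6-year annuity: $1,520.00 × [1 − (1+0.055)^−6] / 0.055 = 7593.20607
Perpetuity value at year 6: $49,300.00 / 0.055 = 896363.63636
PV of perpetuity: 896363.63636 / (1+0.055)^6 = 650083.99215
Total PV = 7593.20607 + 650083.99215 = 657677.19822

$657677.20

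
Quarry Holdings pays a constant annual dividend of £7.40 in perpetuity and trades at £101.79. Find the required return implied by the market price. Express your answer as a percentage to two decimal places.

P = C/r ⇒ r = C/P = £7.40/£101.79 = 0.072699

7.27%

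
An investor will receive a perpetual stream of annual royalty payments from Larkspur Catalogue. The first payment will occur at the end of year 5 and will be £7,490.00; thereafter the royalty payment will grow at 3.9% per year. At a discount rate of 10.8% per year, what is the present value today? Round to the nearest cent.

Value at end of year 4: C₁ / (r − g) = £7,490.00 / (0.108 − 0.039) = £108,550.7246
Discount to today: PV = £108,550.7246 / (1 + 0.108)^4 = £108,550.7246 / 1.507159 = £72,023.41

£72023.41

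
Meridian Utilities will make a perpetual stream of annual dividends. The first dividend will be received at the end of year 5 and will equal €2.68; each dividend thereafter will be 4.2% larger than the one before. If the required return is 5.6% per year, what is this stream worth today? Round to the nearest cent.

Value at end of year 4: C₁ / (r − g) = €2.68 / (0.056 − 0.042) = €191.4286
Discount to today: PV = €191.4286 / (1 + 0.056)^4 = €191.4286 / 1.243528 = €153.94

€153.94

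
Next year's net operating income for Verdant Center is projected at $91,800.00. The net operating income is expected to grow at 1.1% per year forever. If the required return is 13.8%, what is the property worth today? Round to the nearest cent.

$722834.65

Growing perpetuity: P = D₁ / (r − g) = $91,800.0000 / (0.138 − 0.011) = $722,834.65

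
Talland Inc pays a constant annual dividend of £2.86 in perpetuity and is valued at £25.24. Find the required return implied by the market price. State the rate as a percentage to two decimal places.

11.33%

P = C/r ⇒ r = C/P = £2.86/£25.24 = 0.113312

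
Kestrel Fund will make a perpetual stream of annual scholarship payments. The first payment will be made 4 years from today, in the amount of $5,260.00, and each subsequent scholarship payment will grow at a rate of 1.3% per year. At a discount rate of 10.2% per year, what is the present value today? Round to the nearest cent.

Value at end of year 3: C₁ / (r − g) = $5,260.00 / (0.102 − 0.013) = $59,101.1236
Discount to today: PV = $59,101.1236 / (1 + 0.102)^3 = $59,101.1236 / 1.338273 = $44,162.23

$44162.23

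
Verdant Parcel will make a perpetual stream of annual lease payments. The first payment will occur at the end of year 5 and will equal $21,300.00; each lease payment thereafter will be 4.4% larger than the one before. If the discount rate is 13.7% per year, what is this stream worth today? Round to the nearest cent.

$137042.35

Value at end of year 4: C₁ / (r − g) = $21,300.00 / (0.137 − 0.044) = $229,032.2581
Discount to today: PV = $229,032.2581 / (1 + 0.137)^4 = $229,032.2581 / 1.671252 = $137,042.35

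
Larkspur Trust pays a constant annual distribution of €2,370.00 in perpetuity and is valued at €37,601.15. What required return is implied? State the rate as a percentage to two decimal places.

P = C/r ⇒ r = C/P = €2,370.00/€37,601.15 = 0.063030

6.30%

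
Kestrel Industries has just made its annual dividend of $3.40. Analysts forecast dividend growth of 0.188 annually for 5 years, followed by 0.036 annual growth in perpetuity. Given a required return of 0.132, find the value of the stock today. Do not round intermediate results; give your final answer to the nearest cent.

D_1 = 4.03920
D_2 = 4.79857
D_3 = 5.70070
D_4 = 6.77243
D_5 = 8.04565
Terminal value at year 5: TV = D_5×(1+g_2)/(r−g_2) = 8.33529/0.096 = 86.82597
P_0 = D_1/(1+r)^1 + D_2/(1+r)^2 + D_3/(1+r)^3 + D_4/(1+r)^4 + D_5/(1+r)^5 + TV/(1+r)^5
    = 3.56820 + 3.74472 + 3.92997 + 4.12438 + 4.32842 + 46.71082 = 66.40650

$66.41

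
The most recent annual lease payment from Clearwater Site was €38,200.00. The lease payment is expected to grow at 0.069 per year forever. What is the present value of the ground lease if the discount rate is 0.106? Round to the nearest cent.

D₁ = D₀ × (1 + g) = €38,200.00 × 1.069 = €40,835.8000
Growing perpetuity: P = D₁ / (r − g) = €40,835.8000 / (0.106 − 0.069) = €1,103,670.27

€1103670.27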